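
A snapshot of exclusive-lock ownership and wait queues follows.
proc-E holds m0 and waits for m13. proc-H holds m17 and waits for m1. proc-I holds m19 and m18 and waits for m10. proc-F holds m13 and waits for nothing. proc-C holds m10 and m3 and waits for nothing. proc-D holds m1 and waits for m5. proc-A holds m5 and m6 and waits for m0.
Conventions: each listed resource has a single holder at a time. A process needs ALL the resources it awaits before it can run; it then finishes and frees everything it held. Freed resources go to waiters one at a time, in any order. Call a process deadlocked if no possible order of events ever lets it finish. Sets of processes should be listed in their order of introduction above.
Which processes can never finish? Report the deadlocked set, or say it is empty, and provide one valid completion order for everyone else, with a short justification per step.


Nothing here is deadlocked.
Key observation: there is no circular wait here — follow any chain and it reaches a process that is free to run now.
A valid finishing order for the others: proc-F, proc-E, proc-A, proc-D, proc-C, proc-I, proc-H.
Step-by-step check:
  proc-F: no waits; runs immediately, freeing m13
  proc-E: everything it awaited (m13) is free; runs, freeing m0
  proc-A: everything it awaited (m0) is free; runs, freeing m5 and m6
  proc-D: everything it awaited (m5) is free; runs, freeing m1
  proc-C: no waits; runs immediately, freeing m10 and m3
  proc-I: everything it awaited (m10) is free; runs, freeing m19 and m18
  proc-H: everything it awaited (m1) is free; runs, freeing m17


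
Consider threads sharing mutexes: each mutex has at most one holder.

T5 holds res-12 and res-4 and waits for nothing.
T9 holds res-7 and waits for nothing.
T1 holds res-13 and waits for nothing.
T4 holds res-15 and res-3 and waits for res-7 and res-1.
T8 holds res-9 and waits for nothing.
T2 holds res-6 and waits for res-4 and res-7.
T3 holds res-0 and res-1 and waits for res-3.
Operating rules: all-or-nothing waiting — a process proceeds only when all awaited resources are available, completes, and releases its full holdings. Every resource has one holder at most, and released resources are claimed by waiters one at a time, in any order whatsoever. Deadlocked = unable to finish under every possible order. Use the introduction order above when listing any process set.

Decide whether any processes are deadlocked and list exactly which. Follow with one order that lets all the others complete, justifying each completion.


Deadlocked: T4 and T3.
Key observation: the cycle T4 -> T3 -> T4 can never break — each member waits on the next; no other process is dragged down with it.
One completion order for the rest: T9, T1, T5, T2, T8.
Step-by-step check:
  T9 waits on nothing -> runs at once and releases res-7
  T1 waits on nothing -> runs at once and releases res-13
  T5 waits on nothing -> runs at once and releases res-12 and res-4
  run T2 (all its waits — res-4 and res-7 — are resolved); releases res-6
  T8 waits on nothing -> runs at once and releases res-9


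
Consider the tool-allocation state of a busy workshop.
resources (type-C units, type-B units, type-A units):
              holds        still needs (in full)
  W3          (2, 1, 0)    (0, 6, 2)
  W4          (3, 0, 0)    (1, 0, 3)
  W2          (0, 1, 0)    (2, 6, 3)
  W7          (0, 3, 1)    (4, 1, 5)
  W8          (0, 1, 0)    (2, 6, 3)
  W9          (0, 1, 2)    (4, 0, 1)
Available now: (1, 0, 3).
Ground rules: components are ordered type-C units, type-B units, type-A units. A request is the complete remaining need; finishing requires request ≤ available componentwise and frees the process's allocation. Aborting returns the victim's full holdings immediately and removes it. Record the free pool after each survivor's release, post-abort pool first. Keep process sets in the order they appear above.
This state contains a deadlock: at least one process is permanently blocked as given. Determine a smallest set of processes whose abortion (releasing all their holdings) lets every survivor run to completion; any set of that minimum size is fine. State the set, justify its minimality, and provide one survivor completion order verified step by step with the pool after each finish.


The answer: abort W3 and W2.
Key observation: W8 could never have finished before the abort; with (2, 2, 0) returned by W3 and W2, it fits at step 4.
Minimality, checking each single-abort alternative: W3 alone leaves W2 blocked (short on type-B units); W4 alone leaves W3 blocked (short on type-B units); W2 alone leaves W3 blocked (short on type-B units); W7 alone leaves W3 blocked (short on type-B units); W8 alone leaves W3 blocked (short on type-B units); W9 alone leaves W3 blocked (short on type-B units).
Survivors finish in the order: W4, W9, W7, W8. Walking it through (pool after the aborts first):
  pool = (3, 2, 3)
  W4 needs (1, 0, 3) <= (3, 2, 3) -> finishes; pool += (3, 0, 0) = (6, 2, 3)
  W9 needs (4, 0, 1) <= (6, 2, 3) -> finishes; pool += (0, 1, 2) = (6, 3, 5)
  W7 needs (4, 1, 5) <= (6, 3, 5) -> finishes; pool += (0, 3, 1) = (6, 6, 6)
  W8 needs (2, 6, 3) <= (6, 6, 6) -> finishes; pool += (0, 1, 0) = (6, 7, 6)


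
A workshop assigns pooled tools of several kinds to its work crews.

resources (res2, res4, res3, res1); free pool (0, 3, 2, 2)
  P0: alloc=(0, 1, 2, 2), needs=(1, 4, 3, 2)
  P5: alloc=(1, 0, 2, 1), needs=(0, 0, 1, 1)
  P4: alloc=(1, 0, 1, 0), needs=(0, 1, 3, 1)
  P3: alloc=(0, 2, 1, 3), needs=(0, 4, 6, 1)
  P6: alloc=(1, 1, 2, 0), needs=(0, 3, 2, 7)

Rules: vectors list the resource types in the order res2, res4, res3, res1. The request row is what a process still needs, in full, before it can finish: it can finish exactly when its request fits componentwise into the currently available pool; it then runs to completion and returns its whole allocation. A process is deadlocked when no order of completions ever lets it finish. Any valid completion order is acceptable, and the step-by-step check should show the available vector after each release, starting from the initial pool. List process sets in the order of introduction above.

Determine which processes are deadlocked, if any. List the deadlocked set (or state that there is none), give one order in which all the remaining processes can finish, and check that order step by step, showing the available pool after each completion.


The deadlocked set is P0, P3 and P6.
Key observation: after P5, P4 the pool peaks at (2, 3, 5, 3), and each blocked process is short somewhere: P0 on res4; P3 on res4, res3; P6 on res1.
The rest can finish in the order P5, P4. Walking it through:
  pool = (0, 3, 2, 2)
  P5 needs (0, 0, 1, 1) <= (0, 3, 2, 2) -> finishes; pool += (1, 0, 2, 1) = (1, 3, 4, 3)
  P4 needs (0, 1, 3, 1) <= (1, 3, 4, 3) -> finishes; pool += (1, 0, 1, 0) = (2, 3, 5, 3)
The blocked processes can never fit:
  blocked: P0 wants (1, 4, 3, 2), pool (2, 3, 5, 3) — not enough res4
  blocked: P3 wants (0, 4, 6, 1), pool (2, 3, 5, 3) — not enough res4 and res3
  blocked: P6 wants (0, 3, 2, 7), pool (2, 3, 5, 3) — not enough res1


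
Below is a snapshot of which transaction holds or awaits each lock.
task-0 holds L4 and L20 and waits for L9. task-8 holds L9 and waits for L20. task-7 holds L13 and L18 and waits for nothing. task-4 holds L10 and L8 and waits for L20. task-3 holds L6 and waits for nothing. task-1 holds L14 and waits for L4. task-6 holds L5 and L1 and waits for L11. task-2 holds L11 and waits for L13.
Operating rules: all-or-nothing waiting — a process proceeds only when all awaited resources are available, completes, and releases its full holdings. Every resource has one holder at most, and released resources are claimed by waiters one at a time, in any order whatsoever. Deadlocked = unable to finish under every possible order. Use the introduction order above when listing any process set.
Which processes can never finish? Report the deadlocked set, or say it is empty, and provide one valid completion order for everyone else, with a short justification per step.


The deadlocked set is task-0, task-8, task-4 and task-1.
Key observation: the knot is the closed ring of waits task-0 -> task-8 -> task-0; task-4 and task-1 wait into the deadlock from upstream.
A valid finishing order for the others: task-7, task-2, task-3, task-6.
Walking it through:
  run task-7 (it waits on nothing); releases L13 and L18
  task-2 waits on L13 — all released -> runs and releases L11
  run task-3 (it waits on nothing); releases L6
  task-6 waits on L11 — all released -> runs and releases L5 and L1


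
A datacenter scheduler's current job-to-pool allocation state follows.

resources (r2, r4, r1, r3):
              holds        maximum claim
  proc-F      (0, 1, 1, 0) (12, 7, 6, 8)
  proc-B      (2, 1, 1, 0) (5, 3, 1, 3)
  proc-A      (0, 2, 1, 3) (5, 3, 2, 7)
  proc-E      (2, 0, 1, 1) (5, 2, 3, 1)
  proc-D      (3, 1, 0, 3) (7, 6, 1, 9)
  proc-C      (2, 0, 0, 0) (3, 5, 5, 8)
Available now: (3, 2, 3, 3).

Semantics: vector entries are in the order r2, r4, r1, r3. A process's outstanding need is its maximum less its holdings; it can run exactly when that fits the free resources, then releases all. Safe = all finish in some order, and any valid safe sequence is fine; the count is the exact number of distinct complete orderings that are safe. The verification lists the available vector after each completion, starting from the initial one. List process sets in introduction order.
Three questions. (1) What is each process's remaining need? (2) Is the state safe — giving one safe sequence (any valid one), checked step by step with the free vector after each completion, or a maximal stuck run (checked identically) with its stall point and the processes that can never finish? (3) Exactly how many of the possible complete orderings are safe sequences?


(1) Need matrix, components ordered r2, r4, r1, r3:
  proc-F: (12, 6, 5, 8)
  proc-B: (3, 2, 0, 3)
  proc-A: (5, 1, 1, 4)
  proc-E: (3, 2, 2, 0)
  proc-D: (4, 5, 1, 6)
  proc-C: (1, 5, 5, 8)
(2) SAFE. One safe sequence: proc-E, proc-B, proc-A, proc-D, proc-C, proc-F.
Key observation: the first exact fit in this order is proc-E — it needs (3, 2, 2, 0) with (3, 2, 3, 3) free, meeting a requested resource to the last unit.
Step-by-step check:
  pool = (3, 2, 3, 3)
  run proc-E (needs (3, 2, 2, 0), free (3, 2, 3, 3)); after release of (2, 0, 1, 1) the pool is (5, 2, 4, 4)
  run proc-B (needs (3, 2, 0, 3), free (5, 2, 4, 4)); after release of (2, 1, 1, 0) the pool is (7, 3, 5, 4)
  run proc-A (needs (5, 1, 1, 4), free (7, 3, 5, 4)); after release of (0, 2, 1, 3) the pool is (7, 5, 6, 7)
  run proc-D (needs (4, 5, 1, 6), free (7, 5, 6, 7)); after release of (3, 1, 0, 3) the pool is (10, 6, 6, 10)
  run proc-C (needs (1, 5, 5, 8), free (10, 6, 6, 10)); after release of (2, 0, 0, 0) the pool is (12, 6, 6, 10)
  run proc-F (needs (12, 6, 5, 8), free (12, 6, 6, 10)); after release of (0, 1, 1, 0) the pool is (12, 7, 7, 10)
(3) The exact count: 3 of the possible complete orderings are safe sequences.


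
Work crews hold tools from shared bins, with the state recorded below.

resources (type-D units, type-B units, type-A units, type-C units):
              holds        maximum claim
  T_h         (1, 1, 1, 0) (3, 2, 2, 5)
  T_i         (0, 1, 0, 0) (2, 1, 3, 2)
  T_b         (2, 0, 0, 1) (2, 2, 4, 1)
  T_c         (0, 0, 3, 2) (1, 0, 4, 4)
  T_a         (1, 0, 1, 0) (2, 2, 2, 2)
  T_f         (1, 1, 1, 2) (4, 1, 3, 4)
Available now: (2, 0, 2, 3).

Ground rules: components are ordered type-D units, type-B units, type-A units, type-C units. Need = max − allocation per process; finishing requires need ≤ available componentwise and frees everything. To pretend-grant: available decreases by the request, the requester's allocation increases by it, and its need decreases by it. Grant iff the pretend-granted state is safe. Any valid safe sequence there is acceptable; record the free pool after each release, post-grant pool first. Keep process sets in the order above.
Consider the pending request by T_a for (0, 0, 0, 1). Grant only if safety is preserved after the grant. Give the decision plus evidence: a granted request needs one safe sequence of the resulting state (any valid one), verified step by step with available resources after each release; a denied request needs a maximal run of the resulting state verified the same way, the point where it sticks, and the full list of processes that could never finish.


DENY — the pretend-granted state is unsafe.
Key observation: after T_c, T_i the pool peaks at (2, 1, 5, 4), and each blocked process is short somewhere: T_h on type-C units; T_b on type-B units; T_a on type-B units; T_f on type-D units.
On the post-grant state, T_c, T_i is a maximal run — nothing extends it. Walking it through:
  pool = (2, 0, 2, 2)
  T_c: need (1, 0, 1, 2) fits (2, 0, 2, 2); releases (0, 0, 3, 2), pool now (2, 0, 5, 4)
  T_i: need (2, 0, 3, 2) fits (2, 0, 5, 4); releases (0, 1, 0, 0), pool now (2, 1, 5, 4)
  T_h still needs (2, 1, 1, 5) but only (2, 1, 5, 4) is free — short on type-C units
  T_b still needs (0, 2, 4, 0) but only (2, 1, 5, 4) is free — short on type-B units
  T_a still needs (1, 2, 1, 1) but only (2, 1, 5, 4) is free — short on type-B units
  T_f still needs (3, 0, 2, 2) but only (2, 1, 5, 4) is free — short on type-D units
Post-grant, the permanently blocked set is T_h, T_b, T_a and T_f.


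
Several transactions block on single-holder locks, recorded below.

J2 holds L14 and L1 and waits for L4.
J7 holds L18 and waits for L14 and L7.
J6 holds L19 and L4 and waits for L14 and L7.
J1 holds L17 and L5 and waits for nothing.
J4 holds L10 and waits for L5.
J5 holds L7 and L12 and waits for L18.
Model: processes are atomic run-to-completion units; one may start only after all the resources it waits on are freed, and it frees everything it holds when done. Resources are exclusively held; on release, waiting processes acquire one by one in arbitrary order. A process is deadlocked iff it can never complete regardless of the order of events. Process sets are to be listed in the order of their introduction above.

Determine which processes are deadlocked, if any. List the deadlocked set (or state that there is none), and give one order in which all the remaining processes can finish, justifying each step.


Deadlocked set: J2, J7, J6 and J5.
Key observation: J2 -> J6 -> J2 is a circular wait — nothing in it can go first; J7 and J5 are caught in further circular waits.
A valid finishing order for the others: J1, J4.
Walking it through:
  J1: no waits; runs immediately, freeing L17 and L5
  J4 waits on L5 — all released -> runs and releases L10


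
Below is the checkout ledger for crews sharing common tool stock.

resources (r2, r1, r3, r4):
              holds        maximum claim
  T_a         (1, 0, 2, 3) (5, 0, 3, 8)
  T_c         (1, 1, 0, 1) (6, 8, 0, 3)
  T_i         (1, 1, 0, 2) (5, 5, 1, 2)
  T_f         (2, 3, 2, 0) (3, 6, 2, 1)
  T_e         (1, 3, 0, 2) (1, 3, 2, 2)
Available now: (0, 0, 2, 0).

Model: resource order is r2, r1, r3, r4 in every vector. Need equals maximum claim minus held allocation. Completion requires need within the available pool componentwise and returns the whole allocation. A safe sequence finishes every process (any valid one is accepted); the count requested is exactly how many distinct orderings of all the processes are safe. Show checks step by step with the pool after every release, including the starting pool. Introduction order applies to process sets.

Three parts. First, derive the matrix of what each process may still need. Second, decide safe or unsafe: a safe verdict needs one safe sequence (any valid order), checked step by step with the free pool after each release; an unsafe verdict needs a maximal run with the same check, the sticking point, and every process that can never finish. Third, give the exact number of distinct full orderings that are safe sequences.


(1) Remaining need (order r2, r1, r3, r4):
  T_a: (4, 0, 1, 5)
  T_c: (5, 7, 0, 2)
  T_i: (4, 4, 1, 0)
  T_f: (1, 3, 0, 1)
  T_e: (0, 0, 2, 0)
(2) UNSAFE — no complete ordering exists.
Key observation: r2 is the bottleneck — with T_e, T_f done the pool holds (3, 6, 4, 2), short of every remaining need.
The run T_e, T_f cannot be extended any further. Step-by-step check:
  pool = (0, 0, 2, 0)
  T_e needs (0, 0, 2, 0) <= (0, 0, 2, 0) -> finishes; pool += (1, 3, 0, 2) = (1, 3, 2, 2)
  T_f needs (1, 3, 0, 1) <= (1, 3, 2, 2) -> finishes; pool += (2, 3, 2, 0) = (3, 6, 4, 2)
  blocked: T_a wants (4, 0, 1, 5), pool (3, 6, 4, 2) — not enough r2 and r4
  blocked: T_c wants (5, 7, 0, 2), pool (3, 6, 4, 2) — not enough r2 and r1
  blocked: T_i wants (4, 4, 1, 0), pool (3, 6, 4, 2) — not enough r2
Permanently blocked: T_a, T_c and T_i.
(3) Precisely 0 of the possible complete orderings are safe sequences.


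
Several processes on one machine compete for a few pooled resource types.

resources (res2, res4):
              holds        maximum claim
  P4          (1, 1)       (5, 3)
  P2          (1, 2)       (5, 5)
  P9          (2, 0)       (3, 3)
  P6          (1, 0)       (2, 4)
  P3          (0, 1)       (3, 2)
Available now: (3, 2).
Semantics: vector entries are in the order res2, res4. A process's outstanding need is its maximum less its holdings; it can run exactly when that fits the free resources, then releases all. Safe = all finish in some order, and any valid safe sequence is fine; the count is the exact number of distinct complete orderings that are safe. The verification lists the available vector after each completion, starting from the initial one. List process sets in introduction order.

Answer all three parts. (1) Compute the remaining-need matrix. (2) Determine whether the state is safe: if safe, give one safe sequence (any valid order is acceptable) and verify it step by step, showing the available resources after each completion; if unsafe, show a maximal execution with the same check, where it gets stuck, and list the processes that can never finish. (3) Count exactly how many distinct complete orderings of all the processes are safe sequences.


(1) Outstanding need per process (order res2, res4):
  P4: (4, 2)
  P2: (4, 3)
  P9: (1, 3)
  P6: (1, 4)
  P3: (3, 1)
(2) SAFE, for example via the order P3, P9, P4, P2, P6.
Key observation: P3 marks the first exact bind of the order: its need (3, 1) fits the free (3, 2) with zero slack on a requested resource.
Walking it through:
  pool = (3, 2)
  P3: need (3, 1) fits (3, 2); releases (0, 1), pool now (3, 3)
  P9: need (1, 3) fits (3, 3); releases (2, 0), pool now (5, 3)
  P4: need (4, 2) fits (5, 3); releases (1, 1), pool now (6, 4)
  P2: need (4, 3) fits (6, 4); releases (1, 2), pool now (7, 6)
  P6: need (1, 4) fits (7, 6); releases (1, 0), pool now (8, 6)
(3) The exact count: 4 of the possible complete orderings are safe sequences.


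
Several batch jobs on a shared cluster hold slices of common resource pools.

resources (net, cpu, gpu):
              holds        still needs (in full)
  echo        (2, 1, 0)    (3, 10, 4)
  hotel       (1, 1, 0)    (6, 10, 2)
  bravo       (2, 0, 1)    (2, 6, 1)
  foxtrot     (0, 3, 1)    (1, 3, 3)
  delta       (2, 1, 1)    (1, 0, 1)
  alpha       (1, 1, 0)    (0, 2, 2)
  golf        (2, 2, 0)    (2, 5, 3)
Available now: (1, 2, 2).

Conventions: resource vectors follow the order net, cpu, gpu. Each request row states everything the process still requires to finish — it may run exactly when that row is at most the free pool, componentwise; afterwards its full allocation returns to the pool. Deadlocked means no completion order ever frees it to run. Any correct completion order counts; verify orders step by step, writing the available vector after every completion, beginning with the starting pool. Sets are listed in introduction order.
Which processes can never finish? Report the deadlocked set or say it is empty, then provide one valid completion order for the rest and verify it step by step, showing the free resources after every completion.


Deadlocked: echo and hotel.
Key observation: cpu is the bottleneck — with alpha, delta, foxtrot, golf, bravo done the pool holds (8, 9, 5), short of every remaining need.
A valid finishing order for the others: alpha, delta, foxtrot, golf, bravo. Walking it through:
  pool = (1, 2, 2)
  alpha: need (0, 2, 2) fits (1, 2, 2); releases (1, 1, 0), pool now (2, 3, 2)
  delta: need (1, 0, 1) fits (2, 3, 2); releases (2, 1, 1), pool now (4, 4, 3)
  foxtrot: need (1, 3, 3) fits (4, 4, 3); releases (0, 3, 1), pool now (4, 7, 4)
  golf: need (2, 5, 3) fits (4, 7, 4); releases (2, 2, 0), pool now (6, 9, 4)
  bravo: need (2, 6, 1) fits (6, 9, 4); releases (2, 0, 1), pool now (8, 9, 5)
None of the blocked processes ever fits:
  blocked: echo wants (3, 10, 4), pool (8, 9, 5) — not enough cpu
  blocked: hotel wants (6, 10, 2), pool (8, 9, 5) — not enough cpu


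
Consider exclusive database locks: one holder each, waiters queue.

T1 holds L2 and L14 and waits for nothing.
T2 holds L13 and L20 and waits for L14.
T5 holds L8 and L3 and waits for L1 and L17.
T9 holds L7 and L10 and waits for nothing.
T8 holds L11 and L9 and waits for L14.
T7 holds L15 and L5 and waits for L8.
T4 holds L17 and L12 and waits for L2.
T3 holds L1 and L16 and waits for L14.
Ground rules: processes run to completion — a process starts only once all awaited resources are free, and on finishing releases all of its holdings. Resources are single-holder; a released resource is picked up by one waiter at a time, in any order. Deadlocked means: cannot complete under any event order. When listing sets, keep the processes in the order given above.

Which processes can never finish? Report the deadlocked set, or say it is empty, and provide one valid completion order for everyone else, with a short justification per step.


The deadlocked set is empty.
Key observation: although several processes wait, no cycle exists — each chain bottoms out at a free runner.
One completion order for the rest: T9, T1, T4, T2, T3, T5, T8, T7.
Check, step by step:
  T9: no waits; runs immediately, freeing L7 and L10
  T1: no waits; runs immediately, freeing L2 and L14
  T4 waits on L2 — all released -> runs and releases L17 and L12
  T2 waits on L14 — all released -> runs and releases L13 and L20
  T3 waits on L14 — all released -> runs and releases L1 and L16
  T5 waits on L1 and L17 — all released -> runs and releases L8 and L3
  T8 waits on L14 — all released -> runs and releases L11 and L9
  T7 waits on L8 — all released -> runs and releases L15 and L5


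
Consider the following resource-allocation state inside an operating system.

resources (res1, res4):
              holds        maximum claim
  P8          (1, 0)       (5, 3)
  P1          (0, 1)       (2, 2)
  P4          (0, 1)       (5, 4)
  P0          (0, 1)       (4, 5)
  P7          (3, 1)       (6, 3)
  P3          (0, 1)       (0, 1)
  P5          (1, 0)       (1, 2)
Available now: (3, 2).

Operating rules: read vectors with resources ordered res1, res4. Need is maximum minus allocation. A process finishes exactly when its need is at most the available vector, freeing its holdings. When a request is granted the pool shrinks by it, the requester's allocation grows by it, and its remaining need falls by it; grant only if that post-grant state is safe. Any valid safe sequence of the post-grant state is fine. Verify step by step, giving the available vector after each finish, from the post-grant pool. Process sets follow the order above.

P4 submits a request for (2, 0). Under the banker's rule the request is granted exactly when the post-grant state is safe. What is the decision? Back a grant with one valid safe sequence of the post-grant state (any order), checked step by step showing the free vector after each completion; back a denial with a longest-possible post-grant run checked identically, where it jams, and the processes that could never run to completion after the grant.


DENY — the pretend-granted state is unsafe.
Key observation: the pool after P3, P5, P1 is (2, 4); every surviving request exceeds it in res1, so progress ends there.
After a pretend grant, a maximal execution: P3, P5, P1 — then nothing else fits. Step-by-step check:
  pool = (1, 2)
  run P3 (needs (0, 0), free (1, 2)); after release of (0, 1) the pool is (1, 3)
  run P5 (needs (0, 2), free (1, 3)); after release of (1, 0) the pool is (2, 3)
  run P1 (needs (2, 1), free (2, 3)); after release of (0, 1) the pool is (2, 4)
  P8 still needs (4, 3) but only (2, 4) is free — short on res1
  P4 still needs (3, 3) but only (2, 4) is free — short on res1
  P0 still needs (4, 4) but only (2, 4) is free — short on res1
  P7 still needs (3, 2) but only (2, 4) is free — short on res1
Processes that could never finish after the grant: P8, P4, P0 and P7.


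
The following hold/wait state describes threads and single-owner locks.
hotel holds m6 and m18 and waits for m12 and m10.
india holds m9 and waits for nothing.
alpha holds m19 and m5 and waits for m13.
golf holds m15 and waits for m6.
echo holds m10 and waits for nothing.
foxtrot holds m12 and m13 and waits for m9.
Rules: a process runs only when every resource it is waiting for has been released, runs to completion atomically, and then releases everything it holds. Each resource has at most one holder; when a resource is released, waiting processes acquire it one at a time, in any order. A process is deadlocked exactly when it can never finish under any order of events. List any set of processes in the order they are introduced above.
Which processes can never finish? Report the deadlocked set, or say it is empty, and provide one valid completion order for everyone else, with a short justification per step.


Nothing here is deadlocked.
Key observation: every chain of waits terminates; starting from the processes that wait on nothing, all the rest unlock in turn.
The rest can finish in the order india, foxtrot, alpha, echo, hotel, golf.
Walking it through:
  run india (it waits on nothing); releases m9
  foxtrot waits on m9 — all released -> runs and releases m12 and m13
  alpha waits on m13 — all released -> runs and releases m19 and m5
  run echo (it waits on nothing); releases m10
  hotel waits on m12 and m10 — all released -> runs and releases m6 and m18
  golf waits on m6 — all released -> runs and releases m15


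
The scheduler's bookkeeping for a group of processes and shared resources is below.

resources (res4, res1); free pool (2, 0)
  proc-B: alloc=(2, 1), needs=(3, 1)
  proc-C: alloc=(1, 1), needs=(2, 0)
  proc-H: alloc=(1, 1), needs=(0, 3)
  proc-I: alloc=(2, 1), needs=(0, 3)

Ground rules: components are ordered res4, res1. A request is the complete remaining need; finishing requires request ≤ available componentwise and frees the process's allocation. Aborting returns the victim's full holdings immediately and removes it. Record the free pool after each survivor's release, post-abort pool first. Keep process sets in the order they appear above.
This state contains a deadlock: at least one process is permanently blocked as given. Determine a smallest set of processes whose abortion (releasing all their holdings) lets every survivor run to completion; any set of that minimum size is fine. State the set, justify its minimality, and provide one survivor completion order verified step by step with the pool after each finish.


The answer: abort proc-I.
Key observation: before aborting proc-I, proc-H was permanently blocked — no order could ever run it; afterwards it completes at step 3.
Minimality: the empty abort set fails — the state is deadlocked as it stands.
One survivor order: proc-C, proc-B, proc-H. Step-by-step check (post-abort pool first):
  pool = (4, 1)
  run proc-C (needs (2, 0), free (4, 1)); after release of (1, 1) the pool is (5, 2)
  run proc-B (needs (3, 1), free (5, 2)); after release of (2, 1) the pool is (7, 3)
  run proc-H (needs (0, 3), free (7, 3)); after release of (1, 1) the pool is (8, 4)


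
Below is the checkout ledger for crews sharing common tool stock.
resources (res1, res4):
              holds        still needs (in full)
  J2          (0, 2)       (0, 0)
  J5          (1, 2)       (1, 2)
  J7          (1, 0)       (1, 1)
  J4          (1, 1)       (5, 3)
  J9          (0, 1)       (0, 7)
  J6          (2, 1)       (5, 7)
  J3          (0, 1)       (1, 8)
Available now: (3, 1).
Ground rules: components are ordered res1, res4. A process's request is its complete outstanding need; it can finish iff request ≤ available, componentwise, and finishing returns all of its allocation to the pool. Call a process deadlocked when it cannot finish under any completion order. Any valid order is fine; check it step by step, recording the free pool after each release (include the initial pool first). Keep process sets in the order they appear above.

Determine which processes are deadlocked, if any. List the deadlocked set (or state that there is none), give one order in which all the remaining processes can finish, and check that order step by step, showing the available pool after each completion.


Deadlocked: J9, J6 and J3.
Key observation: the pool after J2, J5, J7, J4 is (6, 6); every surviving request exceeds it in res4, so progress ends there.
One completion order for the rest: J2, J5, J7, J4. Verifying each step:
  pool = (3, 1)
  J2 needs (0, 0) <= (3, 1) -> finishes; pool += (0, 2) = (3, 3)
  J5 needs (1, 2) <= (3, 3) -> finishes; pool += (1, 2) = (4, 5)
  J7 needs (1, 1) <= (4, 5) -> finishes; pool += (1, 0) = (5, 5)
  J4 needs (5, 3) <= (5, 5) -> finishes; pool += (1, 1) = (6, 6)
The blocked processes can never fit:
  blocked: J9 wants (0, 7), pool (6, 6) — not enough res4
  blocked: J6 wants (5, 7), pool (6, 6) — not enough res4
  blocked: J3 wants (1, 8), pool (6, 6) — not enough res4


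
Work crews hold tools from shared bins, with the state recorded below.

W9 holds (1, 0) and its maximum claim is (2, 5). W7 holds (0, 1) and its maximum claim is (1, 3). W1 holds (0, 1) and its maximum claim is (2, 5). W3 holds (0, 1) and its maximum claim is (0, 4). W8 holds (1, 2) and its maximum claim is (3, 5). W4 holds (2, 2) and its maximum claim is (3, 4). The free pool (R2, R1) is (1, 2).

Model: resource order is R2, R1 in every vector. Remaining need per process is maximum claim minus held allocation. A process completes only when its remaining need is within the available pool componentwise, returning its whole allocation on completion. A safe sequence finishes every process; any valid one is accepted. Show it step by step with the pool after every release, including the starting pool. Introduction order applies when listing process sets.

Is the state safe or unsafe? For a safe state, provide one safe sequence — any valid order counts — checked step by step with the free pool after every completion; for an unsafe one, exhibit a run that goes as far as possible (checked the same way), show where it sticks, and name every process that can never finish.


SAFE. One safe sequence: W7, W4, W8, W9, W1, W3.
Key observation: reading the order forward, W7 is the first process whose need (1, 2) meets the free pool (1, 2) exactly on a resource it requests.
Walking it through:
  pool = (1, 2)
  W7 needs (1, 2) <= (1, 2) -> finishes; pool += (0, 1) = (1, 3)
  W4 needs (1, 2) <= (1, 3) -> finishes; pool += (2, 2) = (3, 5)
  W8 needs (2, 3) <= (3, 5) -> finishes; pool += (1, 2) = (4, 7)
  W9 needs (1, 5) <= (4, 7) -> finishes; pool += (1, 0) = (5, 7)
  W1 needs (2, 4) <= (5, 7) -> finishes; pool += (0, 1) = (5, 8)
  W3 needs (0, 3) <= (5, 8) -> finishes; pool += (0, 1) = (5, 9)


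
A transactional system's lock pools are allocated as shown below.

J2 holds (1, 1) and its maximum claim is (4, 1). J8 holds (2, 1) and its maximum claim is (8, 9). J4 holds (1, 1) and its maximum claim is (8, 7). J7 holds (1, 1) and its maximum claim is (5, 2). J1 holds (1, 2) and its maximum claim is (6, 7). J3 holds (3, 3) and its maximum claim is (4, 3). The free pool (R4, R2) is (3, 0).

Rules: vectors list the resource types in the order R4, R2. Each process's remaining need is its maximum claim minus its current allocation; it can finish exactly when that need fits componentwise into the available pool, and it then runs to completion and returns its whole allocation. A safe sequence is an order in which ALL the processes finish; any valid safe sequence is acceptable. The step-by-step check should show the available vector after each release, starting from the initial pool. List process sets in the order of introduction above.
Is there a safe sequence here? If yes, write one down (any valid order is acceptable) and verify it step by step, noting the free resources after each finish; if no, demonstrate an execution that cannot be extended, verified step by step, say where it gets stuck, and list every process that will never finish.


SAFE — a valid safe sequence is J2, J3, J7, J1, J4, J8.
Key observation: at J2 the run first touches a limit — (3, 0) against (3, 0), exact on a resource it actually requests.
Step-by-step check:
  pool = (3, 0)
  J2: need (3, 0) fits (3, 0); releases (1, 1), pool now (4, 1)
  J3: need (1, 0) fits (4, 1); releases (3, 3), pool now (7, 4)
  J7: need (4, 1) fits (7, 4); releases (1, 1), pool now (8, 5)
  J1: need (5, 5) fits (8, 5); releases (1, 2), pool now (9, 7)
  J4: need (7, 6) fits (9, 7); releases (1, 1), pool now (10, 8)
  J8: need (6, 8) fits (10, 8); releases (2, 1), pool now (12, 9)


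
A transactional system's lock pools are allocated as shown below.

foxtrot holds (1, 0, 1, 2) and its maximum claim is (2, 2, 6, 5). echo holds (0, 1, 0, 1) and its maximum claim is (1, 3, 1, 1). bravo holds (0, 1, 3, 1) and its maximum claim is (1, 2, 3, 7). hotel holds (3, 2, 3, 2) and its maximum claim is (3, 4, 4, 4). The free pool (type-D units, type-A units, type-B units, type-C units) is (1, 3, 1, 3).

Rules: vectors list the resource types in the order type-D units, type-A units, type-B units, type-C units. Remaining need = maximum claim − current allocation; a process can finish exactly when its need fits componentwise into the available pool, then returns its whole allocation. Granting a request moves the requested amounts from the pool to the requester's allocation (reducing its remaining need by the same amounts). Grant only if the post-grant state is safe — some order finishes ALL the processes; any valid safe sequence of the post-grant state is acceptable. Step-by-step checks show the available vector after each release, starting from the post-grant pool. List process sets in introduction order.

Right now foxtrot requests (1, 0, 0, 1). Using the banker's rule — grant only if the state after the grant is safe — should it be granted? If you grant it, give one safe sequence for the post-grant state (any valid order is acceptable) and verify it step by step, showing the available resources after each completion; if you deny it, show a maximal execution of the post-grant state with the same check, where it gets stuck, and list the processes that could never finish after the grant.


DENY — the pretend-granted state is unsafe.
Key observation: after hotel, echo the pool peaks at (3, 6, 4, 5), and each blocked process is short somewhere: foxtrot on type-B units; bravo on type-C units.
On the post-grant state, hotel, echo is a maximal run — nothing extends it. Verifying each step:
  pool = (0, 3, 1, 2)
  hotel needs (0, 2, 1, 2) <= (0, 3, 1, 2) -> finishes; pool += (3, 2, 3, 2) = (3, 5, 4, 4)
  echo needs (1, 2, 1, 0) <= (3, 5, 4, 4) -> finishes; pool += (0, 1, 0, 1) = (3, 6, 4, 5)
  blocked: foxtrot wants (0, 2, 5, 2), pool (3, 6, 4, 5) — not enough type-B units
  blocked: bravo wants (1, 1, 0, 6), pool (3, 6, 4, 5) — not enough type-C units
Post-grant, the permanently blocked set is foxtrot and bravo.


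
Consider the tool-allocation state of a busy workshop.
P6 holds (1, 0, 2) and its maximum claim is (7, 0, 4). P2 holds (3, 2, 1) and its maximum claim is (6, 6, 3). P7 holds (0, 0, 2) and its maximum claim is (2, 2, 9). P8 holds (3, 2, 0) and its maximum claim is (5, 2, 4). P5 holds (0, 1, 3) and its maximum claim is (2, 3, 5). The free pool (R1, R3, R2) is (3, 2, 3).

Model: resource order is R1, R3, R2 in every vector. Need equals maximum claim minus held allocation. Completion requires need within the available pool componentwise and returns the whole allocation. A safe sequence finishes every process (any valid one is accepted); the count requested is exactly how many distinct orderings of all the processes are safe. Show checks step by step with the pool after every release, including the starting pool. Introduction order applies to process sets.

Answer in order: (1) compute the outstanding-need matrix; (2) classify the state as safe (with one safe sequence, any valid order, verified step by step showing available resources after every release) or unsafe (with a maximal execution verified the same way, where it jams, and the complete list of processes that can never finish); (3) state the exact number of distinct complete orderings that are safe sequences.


(1) Need matrix, components ordered R1, R3, R2:
  P6: (6, 0, 2)
  P2: (3, 4, 2)
  P7: (2, 2, 7)
  P8: (2, 0, 4)
  P5: (2, 2, 2)
(2) SAFE, for example via the order P5, P8, P6, P2, P7.
Key observation: P5 is the earliest step where a requested resource binds exactly: need (2, 2, 2), pool (3, 2, 3) at its turn.
Walking it through:
  pool = (3, 2, 3)
  P5: need (2, 2, 2) fits (3, 2, 3); releases (0, 1, 3), pool now (3, 3, 6)
  P8: need (2, 0, 4) fits (3, 3, 6); releases (3, 2, 0), pool now (6, 5, 6)
  P6: need (6, 0, 2) fits (6, 5, 6); releases (1, 0, 2), pool now (7, 5, 8)
  P2: need (3, 4, 2) fits (7, 5, 8); releases (3, 2, 1), pool now (10, 7, 9)
  P7: need (2, 2, 7) fits (10, 7, 9); releases (0, 0, 2), pool now (10, 7, 11)
(3) Precisely 4 of the possible complete orderings are safe sequences.


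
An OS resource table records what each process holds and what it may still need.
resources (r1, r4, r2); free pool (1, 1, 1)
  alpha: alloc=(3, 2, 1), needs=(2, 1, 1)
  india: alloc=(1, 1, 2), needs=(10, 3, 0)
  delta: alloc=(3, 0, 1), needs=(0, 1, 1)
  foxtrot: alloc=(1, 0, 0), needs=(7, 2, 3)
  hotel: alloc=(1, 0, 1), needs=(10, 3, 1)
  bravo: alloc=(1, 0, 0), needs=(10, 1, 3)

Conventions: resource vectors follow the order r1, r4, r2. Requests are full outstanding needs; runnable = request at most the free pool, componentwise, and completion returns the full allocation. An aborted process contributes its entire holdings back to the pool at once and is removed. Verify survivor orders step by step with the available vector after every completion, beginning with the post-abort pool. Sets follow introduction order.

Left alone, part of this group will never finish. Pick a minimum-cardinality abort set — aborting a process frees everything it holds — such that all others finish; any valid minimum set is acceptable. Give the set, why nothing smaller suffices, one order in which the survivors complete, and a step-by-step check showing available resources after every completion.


Minimum abort set: india and hotel.
Key observation: bravo could never have finished before the abort; with (2, 1, 3) returned by india and hotel, it fits at step 4.
Why nothing smaller works — every single abort fails: alpha alone leaves india blocked (short on r1); india alone leaves hotel blocked (short on r1); delta alone leaves india blocked (short on r1); foxtrot alone leaves india blocked (short on r1); hotel alone leaves india blocked (short on r1); bravo alone leaves india blocked (short on r1).
Survivors finish in the order: alpha, delta, foxtrot, bravo. Verifying each step (pool after the aborts first):
  pool = (3, 2, 4)
  alpha: need (2, 1, 1) fits (3, 2, 4); releases (3, 2, 1), pool now (6, 4, 5)
  delta: need (0, 1, 1) fits (6, 4, 5); releases (3, 0, 1), pool now (9, 4, 6)
  foxtrot: need (7, 2, 3) fits (9, 4, 6); releases (1, 0, 0), pool now (10, 4, 6)
  bravo: need (10, 1, 3) fits (10, 4, 6); releases (1, 0, 0), pool now (11, 4, 6)


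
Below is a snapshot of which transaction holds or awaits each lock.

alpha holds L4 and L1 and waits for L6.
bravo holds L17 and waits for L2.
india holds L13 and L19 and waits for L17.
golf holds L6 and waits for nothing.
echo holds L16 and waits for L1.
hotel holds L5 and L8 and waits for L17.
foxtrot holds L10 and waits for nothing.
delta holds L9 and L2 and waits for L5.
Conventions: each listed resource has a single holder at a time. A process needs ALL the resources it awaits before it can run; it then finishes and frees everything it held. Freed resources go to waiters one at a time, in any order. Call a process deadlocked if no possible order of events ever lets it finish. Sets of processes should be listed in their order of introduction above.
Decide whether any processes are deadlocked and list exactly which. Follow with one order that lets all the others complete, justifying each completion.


Deadlocked: bravo, india, hotel and delta.
Key observation: along bravo -> delta -> hotel -> bravo, each member waits on what the next one holds — a deadlock; india waits into the deadlock from upstream.
The rest can finish in the order golf, alpha, echo, foxtrot.
Check, step by step:
  golf: no waits; runs immediately, freeing L6
  run alpha (all its waits — L6 — are resolved); releases L4 and L1
  run echo (all its waits — L1 — are resolved); releases L16
  foxtrot: no waits; runs immediately, freeing L10
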